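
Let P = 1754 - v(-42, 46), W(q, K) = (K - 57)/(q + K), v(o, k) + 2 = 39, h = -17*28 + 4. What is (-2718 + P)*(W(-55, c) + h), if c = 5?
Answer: 11785774/25 ≈ 4.7143e+5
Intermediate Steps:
h = -472 (h = -476 + 4 = -472)
v(o, k) = 37 (v(o, k) = -2 + 39 = 37)
W(q, K) = (-57 + K)/(K + q)
P = 1717 (P = 1754 - 1*37 = 1754 - 37 = 1717)
(-2718 + P)*(W(-55, c) + h) = (-2718 + 1717)*((-57 + 5)/(5 - 55) - 472) = -1001*(-52/(-50) - 472) = -1001*(-1/50*(-52) - 472) = -1001*(26/25 - 472) = -1001*(-11774/25) = 11785774/25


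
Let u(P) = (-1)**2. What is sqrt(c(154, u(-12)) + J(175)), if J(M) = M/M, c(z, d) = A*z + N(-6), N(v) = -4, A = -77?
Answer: I*sqrt(11861) ≈ 108.91*I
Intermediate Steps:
u(P) = 1
c(z, d) = -4 - 77*z (c(z, d) = -77*z - 4 = -4 - 77*z)
J(M) = 1
sqrt(c(154, u(-12)) + J(175)) = sqrt((-4 - 77*154) + 1) = sqrt((-4 - 11858) + 1) = sqrt(-11862 + 1) = sqrt(-11861) = I*sqrt(11861)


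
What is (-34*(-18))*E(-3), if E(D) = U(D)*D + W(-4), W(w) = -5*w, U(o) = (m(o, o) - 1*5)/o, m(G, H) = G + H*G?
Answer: 12852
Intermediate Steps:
m(G, H) = G + G*H
U(o) = (-5 + o*(1 + o))/o (U(o) = (o*(1 + o) - 1*5)/o = (o*(1 + o) - 5)/o = (-5 + o*(1 + o))/o)
E(D) = 20 + D*(1 + D - 5/D) (E(D) = (1 + D - 5/D)*D - 5*(-4) = D*(1 + D - 5/D) + 20 = 20 + D*(1 + D - 5/D))
(-34*(-18))*E(-3) = (-34*(-18))*(15 - 3*(1 - 3)) = 612*(15 - 3*(-2)) = 612*(15 + 6) = 612*21 = 12852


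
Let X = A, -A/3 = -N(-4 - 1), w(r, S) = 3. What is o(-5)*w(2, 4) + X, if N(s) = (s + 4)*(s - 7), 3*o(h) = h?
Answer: 31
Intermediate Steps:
o(h) = h/3
N(s) = (-7 + s)*(4 + s) (N(s) = (4 + s)*(-7 + s) = (-7 + s)*(4 + s))
A = 36 (A = -(-3)*(-28 + (-4 - 1)**2 - 3*(-4 - 1)) = -(-3)*(-28 + (-5)**2 - 3*(-5)) = -(-3)*(-28 + 25 + 15) = -(-3)*12 = -3*(-12) = 36)
X = 36
o(-5)*w(2, 4) + X = ((1/3)*(-5))*3 + 36 = -5/3*3 + 36 = -5 + 36 = 31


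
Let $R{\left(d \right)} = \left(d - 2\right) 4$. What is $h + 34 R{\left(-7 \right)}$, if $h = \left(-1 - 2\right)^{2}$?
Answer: $-1215$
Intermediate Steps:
$h = 9$ ($h = \left(-3\right)^{2} = 9$)
$R{\left(d \right)} = -8 + 4 d$ ($R{\left(d \right)} = \left(-2 + d\right) 4 = -8 + 4 d$)
$h + 34 R{\left(-7 \right)} = 9 + 34 \left(-8 + 4 \left(-7\right)\right) = 9 + 34 \left(-8 - 28\right) = 9 + 34 \left(-36\right) = 9 - 1224 = -1215$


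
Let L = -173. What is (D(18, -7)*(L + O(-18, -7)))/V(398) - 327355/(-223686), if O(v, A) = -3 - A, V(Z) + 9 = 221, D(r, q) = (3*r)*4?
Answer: -2024008621/11855358 ≈ -170.73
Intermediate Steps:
D(r, q) = 12*r
V(Z) = 212 (V(Z) = -9 + 221 = 212)
(D(18, -7)*(L + O(-18, -7)))/V(398) - 327355/(-223686) = ((12*18)*(-173 + (-3 - 1*(-7))))/212 - 327355/(-223686) = (216*(-173 + (-3 + 7)))*(1/212) - 327355*(-1/223686) = (216*(-173 + 4))*(1/212) + 327355/223686 = (216*(-169))*(1/212) + 327355/223686 = -36504*1/212 + 327355/223686 = -9126/53 + 327355/223686 = -2024008621/11855358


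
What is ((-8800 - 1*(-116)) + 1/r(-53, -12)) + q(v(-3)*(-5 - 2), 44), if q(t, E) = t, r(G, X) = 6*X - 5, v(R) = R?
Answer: -667052/77 ≈ -8663.0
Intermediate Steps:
r(G, X) = -5 + 6*X
((-8800 - 1*(-116)) + 1/r(-53, -12)) + q(v(-3)*(-5 - 2), 44) = ((-8800 - 1*(-116)) + 1/(-5 + 6*(-12))) - 3*(-5 - 2) = ((-8800 + 116) + 1/(-5 - 72)) - 3*(-7) = (-8684 + 1/(-77)) + 21 = (-8684 - 1/77) + 21 = -668669/77 + 21 = -667052/77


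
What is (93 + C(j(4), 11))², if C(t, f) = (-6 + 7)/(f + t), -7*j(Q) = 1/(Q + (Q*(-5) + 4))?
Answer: 7414759881/855625 ≈ 8665.9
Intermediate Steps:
j(Q) = -1/(7*(4 - 4*Q)) (j(Q) = -1/(7*(Q + (Q*(-5) + 4))) = -1/(7*(Q + (-5*Q + 4))) = -1/(7*(Q + (4 - 5*Q))) = -1/(7*(4 - 4*Q)))
C(t, f) = 1/(f + t)
(93 + C(j(4), 11))² = (93 + 1/(11 + 1/(28*(-1 + 4))))² = (93 + 1/(11 + (1/28)/3))² = (93 + 1/(11 + (1/28)*(⅓)))² = (93 + 1/(11 + 1/84))² = (93 + 1/(925/84))² = (93 + 84/925)² = (86109/925)² = 7414759881/855625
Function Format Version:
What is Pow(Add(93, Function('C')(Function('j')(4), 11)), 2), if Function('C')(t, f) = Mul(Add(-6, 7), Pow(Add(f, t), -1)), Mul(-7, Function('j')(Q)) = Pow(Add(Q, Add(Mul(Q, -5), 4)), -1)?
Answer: Rational(7414759881, 855625) ≈ 8665.9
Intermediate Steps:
Function('j')(Q) = Mul(Rational(-1, 7), Pow(Add(4, Mul(-4, Q)), -1)) (Function('j')(Q) = Mul(Rational(-1, 7), Pow(Add(Q, Add(Mul(Q, -5), 4)), -1)) = Mul(Rational(-1, 7), Pow(Add(Q, Add(Mul(-5, Q), 4)), -1)) = Mul(Rational(-1, 7), Pow(Add(Q, Add(4, Mul(-5, Q))), -1)) = Mul(Rational(-1, 7), Pow(Add(4, Mul(-4, Q)), -1)))
Function('C')(t, f) = Pow(Add(f, t), -1) (Function('C')(t, f) = Mul(1, Pow(Add(f, t), -1)) = Pow(Add(f, t), -1))
Pow(Add(93, Function('C')(Function('j')(4), 11)), 2) = Pow(Add(93, Pow(Add(11, Mul(Rational(1, 28), Pow(Add(-1, 4), -1))), -1)), 2) = Pow(Add(93, Pow(Add(11, Mul(Rational(1, 28), Pow(3, -1))), -1)), 2) = Pow(Add(93, Pow(Add(11, Mul(Rational(1, 28), Rational(1, 3))), -1)), 2) = Pow(Add(93, Pow(Add(11, Rational(1, 84)), -1)), 2) = Pow(Add(93, Pow(Rational(925, 84), -1)), 2) = Pow(Add(93, Rational(84, 925)), 2) = Pow(Rational(86109, 925), 2) = Rational(7414759881, 855625)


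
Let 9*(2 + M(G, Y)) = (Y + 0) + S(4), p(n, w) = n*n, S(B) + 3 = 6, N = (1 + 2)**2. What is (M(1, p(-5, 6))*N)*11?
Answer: 110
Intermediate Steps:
N = 9 (N = 3**2 = 9)
S(B) = 3 (S(B) = -3 + 6 = 3)
p(n, w) = n**2
M(G, Y) = -5/3 + Y/9 (M(G, Y) = -2 + ((Y + 0) + 3)/9 = -2 + (Y + 3)/9 = -2 + (3 + Y)/9 = -2 + (1/3 + Y/9) = -5/3 + Y/9)
(M(1, p(-5, 6))*N)*11 = ((-5/3 + (1/9)*(-5)**2)*9)*11 = ((-5/3 + (1/9)*25)*9)*11 = ((-5/3 + 25/9)*9)*11 = ((10/9)*9)*11 = 10*11 = 110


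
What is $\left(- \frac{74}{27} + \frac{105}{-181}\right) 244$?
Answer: $- \frac{3959876}{4887} \approx -810.29$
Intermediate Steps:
$\left(- \frac{74}{27} + \frac{105}{-181}\right) 244 = \left(\left(-74\right) \frac{1}{27} + 105 \left(- \frac{1}{181}\right)\right) 244 = \left(- \frac{74}{27} - \frac{105}{181}\right) 244 = \left(- \frac{16229}{4887}\right) 244 = - \frac{3959876}{4887}$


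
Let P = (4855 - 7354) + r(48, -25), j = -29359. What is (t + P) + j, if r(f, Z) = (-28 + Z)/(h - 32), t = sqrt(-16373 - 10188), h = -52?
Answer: -2676019/84 + I*sqrt(26561) ≈ -31857.0 + 162.98*I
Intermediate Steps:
t = I*sqrt(26561) (t = sqrt(-26561) = I*sqrt(26561) ≈ 162.98*I)
r(f, Z) = 1/3 - Z/84 (r(f, Z) = (-28 + Z)/(-52 - 32) = (-28 + Z)/(-84) = (-28 + Z)*(-1/84) = 1/3 - Z/84)
P = -209863/84 (P = (4855 - 7354) + (1/3 - 1/84*(-25)) = -2499 + (1/3 + 25/84) = -2499 + 53/84 = -209863/84 ≈ -2498.4)
(t + P) + j = (I*sqrt(26561) - 209863/84) - 29359 = (-209863/84 + I*sqrt(26561)) - 29359 = -2676019/84 + I*sqrt(26561)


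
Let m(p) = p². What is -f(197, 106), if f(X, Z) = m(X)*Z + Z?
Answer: -4113860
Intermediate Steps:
f(X, Z) = Z + Z*X² (f(X, Z) = X²*Z + Z = Z*X² + Z = Z + Z*X²)
-f(197, 106) = -106*(1 + 197²) = -106*(1 + 38809) = -106*38810 = -1*4113860 = -4113860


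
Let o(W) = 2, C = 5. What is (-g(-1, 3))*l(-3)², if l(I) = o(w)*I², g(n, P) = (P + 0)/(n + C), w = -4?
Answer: -243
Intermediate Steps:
g(n, P) = P/(5 + n) (g(n, P) = (P + 0)/(n + 5) = P/(5 + n))
l(I) = 2*I²
(-g(-1, 3))*l(-3)² = (-3/(5 - 1))*(2*(-3)²)² = (-3/4)*(2*9)² = -3/4*18² = -1*¾*324 = -¾*324 = -243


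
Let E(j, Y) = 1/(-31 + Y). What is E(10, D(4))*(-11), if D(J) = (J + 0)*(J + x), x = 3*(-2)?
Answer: 11/39 ≈ 0.28205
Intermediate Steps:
x = -6
D(J) = J*(-6 + J) (D(J) = (J + 0)*(J - 6) = J*(-6 + J))
E(10, D(4))*(-11) = -11/(-31 + 4*(-6 + 4)) = -11/(-31 + 4*(-2)) = -11/(-31 - 8) = -11/(-39) = -1/39*(-11) = 11/39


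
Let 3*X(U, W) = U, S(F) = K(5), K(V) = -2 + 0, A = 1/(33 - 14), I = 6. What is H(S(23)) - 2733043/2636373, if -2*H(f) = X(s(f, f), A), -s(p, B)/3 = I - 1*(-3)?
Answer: 18261271/5272746 ≈ 3.4633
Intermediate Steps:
s(p, B) = -27 (s(p, B) = -3*(6 - 1*(-3)) = -3*(6 + 3) = -3*9 = -27)
A = 1/19 ≈ 0.052632
K(V) = -2
S(F) = -2
X(U, W) = U/3
H(f) = 9/2 (H(f) = -(-27)/6 = -½*(-9) = 9/2)
H(S(23)) - 2733043/2636373 = 9/2 - 2733043/2636373 = 18261271/5272746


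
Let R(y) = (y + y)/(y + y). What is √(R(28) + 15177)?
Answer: √15178 ≈ 123.20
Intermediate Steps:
R(y) = 1 (R(y) = (2*y)/((2*y)) = (2*y)*(1/(2*y)) = 1)
√(R(28) + 15177) = √(1 + 15177) = √15178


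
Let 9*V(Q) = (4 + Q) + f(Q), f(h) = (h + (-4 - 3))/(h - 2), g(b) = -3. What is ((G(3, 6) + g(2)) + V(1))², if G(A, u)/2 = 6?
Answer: 8464/81 ≈ 104.49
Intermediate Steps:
G(A, u) = 12 (G(A, u) = 2*6 = 12)
f(h) = (-7 + h)/(-2 + h) (f(h) = (h - 7)/(-2 + h) = (-7 + h)/(-2 + h))
V(Q) = 4/9 + Q/9 + (-7 + Q)/(9*(-2 + Q)) (V(Q) = ((4 + Q) + (-7 + Q)/(-2 + Q))/9 = (4 + Q + (-7 + Q)/(-2 + Q))/9 = 4/9 + Q/9 + (-7 + Q)/(9*(-2 + Q)))
((G(3, 6) + g(2)) + V(1))² = ((12 - 3) + (-15 + 1² + 3*1)/(9*(-2 + 1)))² = (9 + (⅑)*(-15 + 1 + 3)/(-1))² = (9 + (⅑)*(-1)*(-11))² = (9 + 11/9)² = (92/9)² = 8464/81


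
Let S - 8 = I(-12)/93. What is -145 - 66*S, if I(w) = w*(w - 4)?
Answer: -25087/31 ≈ -809.26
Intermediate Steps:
I(w) = w*(-4 + w)
S = 312/31 (S = 8 - 12*(-4 - 12)/93 = 8 - 12*(-16)*(1/93) = 8 + 192*(1/93) = 8 + 64/31 = 312/31 ≈ 10.065)
-145 - 66*S = -145 - 66*312/31 = -145 - 20592/31 = -25087/31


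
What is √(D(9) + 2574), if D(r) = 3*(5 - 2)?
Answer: 3*√287 ≈ 50.823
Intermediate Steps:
D(r) = 9 (D(r) = 3*3 = 9)
√(D(9) + 2574) = √(9 + 2574) = √2583 = 3*√287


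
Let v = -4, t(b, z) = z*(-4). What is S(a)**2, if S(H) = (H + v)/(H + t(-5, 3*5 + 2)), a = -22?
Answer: 169/2025 ≈ 0.083457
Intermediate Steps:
t(b, z) = -4*z
S(H) = (-4 + H)/(-68 + H) (S(H) = (H - 4)/(H - 4*(3*5 + 2)) = (-4 + H)/(H - 4*(15 + 2)) = (-4 + H)/(H - 4*17) = (-4 + H)/(H - 68) = (-4 + H)/(-68 + H))
S(a)**2 = ((-4 - 22)/(-68 - 22))**2 = (-26/(-90))**2 = (-1/90*(-26))**2 = (13/45)**2 = 169/2025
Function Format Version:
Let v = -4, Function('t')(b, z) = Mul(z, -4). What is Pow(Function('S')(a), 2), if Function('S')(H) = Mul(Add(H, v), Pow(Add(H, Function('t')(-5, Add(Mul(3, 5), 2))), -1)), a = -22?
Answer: Rational(169, 2025) ≈ 0.083457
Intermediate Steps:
Function('t')(b, z) = Mul(-4, z)
Function('S')(H) = Mul(Pow(Add(-68, H), -1), Add(-4, H)) (Function('S')(H) = Mul(Add(H, -4), Pow(Add(H, Mul(-4, Add(Mul(3, 5), 2))), -1)) = Mul(Add(-4, H), Pow(Add(H, Mul(-4, Add(15, 2))), -1)) = Mul(Add(-4, H), Pow(Add(H, Mul(-4, 17)), -1)) = Mul(Add(-4, H), Pow(Add(H, -68), -1)) = Mul(Add(-4, H), Pow(Add(-68, H), -1)) = Mul(Pow(Add(-68, H), -1), Add(-4, H)))
Pow(Function('S')(a), 2) = Pow(Mul(Pow(Add(-68, -22), -1), Add(-4, -22)), 2) = Pow(Mul(Pow(-90, -1), -26), 2) = Pow(Mul(Rational(-1, 90), -26), 2) = Pow(Rational(13, 45), 2) = Rational(169, 2025)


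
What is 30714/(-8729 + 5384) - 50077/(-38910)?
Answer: -13700989/1735386 ≈ -7.8951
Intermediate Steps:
30714/(-8729 + 5384) - 50077/(-38910) = 30714/(-3345) - 50077*(-1/38910) = 30714*(-1/3345) + 50077/38910 = -10238/1115 + 50077/38910 = -13700989/1735386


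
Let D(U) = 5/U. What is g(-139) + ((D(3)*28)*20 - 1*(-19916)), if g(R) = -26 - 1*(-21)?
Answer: 62533/3 ≈ 20844.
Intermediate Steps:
g(R) = -5 (g(R) = -26 + 21 = -5)
g(-139) + ((D(3)*28)*20 - 1*(-19916)) = -5 + (((5/3)*28)*20 - 1*(-19916)) = -5 + (((5*(⅓))*28)*20 + 19916) = -5 + (((5/3)*28)*20 + 19916) = -5 + ((140/3)*20 + 19916) = -5 + (2800/3 + 19916) = -5 + 62548/3 = 62533/3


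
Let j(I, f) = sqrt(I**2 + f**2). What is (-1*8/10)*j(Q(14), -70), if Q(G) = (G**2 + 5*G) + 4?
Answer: -8*sqrt(778) ≈ -223.14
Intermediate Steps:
Q(G) = 4 + G**2 + 5*G
(-1*8/10)*j(Q(14), -70) = (-1*8/10)*sqrt((4 + 14**2 + 5*14)**2 + (-70)**2) = (-8*1/10)*sqrt((4 + 196 + 70)**2 + 4900) = -4*sqrt(270**2 + 4900)/5 = -4*sqrt(72900 + 4900)/5 = -8*sqrt(778)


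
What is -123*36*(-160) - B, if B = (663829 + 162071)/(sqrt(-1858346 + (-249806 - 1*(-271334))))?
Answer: 708480 + 412950*I*sqrt(1836818)/918409 ≈ 7.0848e+5 + 609.39*I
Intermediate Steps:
B = -412950*I*sqrt(1836818)/918409 (B = 825900/(sqrt(-1858346 + (-249806 + 271334))) = 825900/(sqrt(-1858346 + 21528)) = 825900/(sqrt(-1836818)) = 825900/((I*sqrt(1836818))) = 825900*(-I*sqrt(1836818)/1836818) = -412950*I*sqrt(1836818)/918409 ≈ -609.39*I)
-123*36*(-160) - B = -123*36*(-160) - (-412950)*I*sqrt(1836818)/918409 = -4428*(-160) + 412950*I*sqrt(1836818)/918409 = 708480 + 412950*I*sqrt(1836818)/918409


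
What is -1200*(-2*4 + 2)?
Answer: 7200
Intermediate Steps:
-1200*(-2*4 + 2) = -1200*(-8 + 2) = -1200*(-6) = 7200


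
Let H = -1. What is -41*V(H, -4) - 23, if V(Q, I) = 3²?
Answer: -392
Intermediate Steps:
V(Q, I) = 9
-41*V(H, -4) - 23 = -41*9 - 23 = -369 - 23 = -392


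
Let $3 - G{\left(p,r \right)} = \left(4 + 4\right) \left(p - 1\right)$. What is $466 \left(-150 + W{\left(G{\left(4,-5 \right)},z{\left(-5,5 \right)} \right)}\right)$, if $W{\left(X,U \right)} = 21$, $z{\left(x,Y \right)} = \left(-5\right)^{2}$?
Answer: $-60114$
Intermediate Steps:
$G{\left(p,r \right)} = 11 - 8 p$ ($G{\left(p,r \right)} = 3 - \left(4 + 4\right) \left(p - 1\right) = 3 - 8 \left(-1 + p\right) = 3 - \left(-8 + 8 p\right) = 11 - 8 p$)
$z{\left(x,Y \right)} = 25$
$466 \left(-150 + W{\left(G{\left(4,-5 \right)},z{\left(-5,5 \right)} \right)}\right) = 466 \left(-150 + 21\right) = 466 \left(-129\right) = -60114$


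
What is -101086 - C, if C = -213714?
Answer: 112628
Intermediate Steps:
-101086 - C = -101086 - 1*(-213714) = -101086 + 213714 = 112628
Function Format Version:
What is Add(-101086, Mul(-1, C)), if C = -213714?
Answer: 112628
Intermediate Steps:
Add(-101086, Mul(-1, C)) = Add(-101086, Mul(-1, -213714)) = Add(-101086, 213714) = 112628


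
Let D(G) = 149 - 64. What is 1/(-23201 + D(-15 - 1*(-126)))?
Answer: -1/23116 ≈ -4.3260e-5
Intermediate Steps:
D(G) = 85
1/(-23201 + D(-15 - 1*(-126))) = 1/(-23201 + 85) = 1/(-23116) = -1/23116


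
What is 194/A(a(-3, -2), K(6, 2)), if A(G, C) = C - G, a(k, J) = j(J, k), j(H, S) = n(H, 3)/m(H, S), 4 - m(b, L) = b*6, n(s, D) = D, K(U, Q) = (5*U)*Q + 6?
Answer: 3104/1053 ≈ 2.9478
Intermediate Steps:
K(U, Q) = 6 + 5*Q*U (K(U, Q) = 5*Q*U + 6 = 6 + 5*Q*U)
m(b, L) = 4 - 6*b (m(b, L) = 4 - b*6 = 4 - 6*b)
j(H, S) = 3/(4 - 6*H)
a(k, J) = -3/(-4 + 6*J)
194/A(a(-3, -2), K(6, 2)) = 194/((6 + 5*2*6) - (-3)/(-4 + 6*(-2))) = 194/((6 + 60) - (-3)/(-4 - 12)) = 194/(66 - (-3)/(-16)) = 194/(66 - (-3)*(-1)/16) = 194/(66 - 1*3/16) = 194/(66 - 3/16) = 194/(1053/16) = 194*(16/1053) = 3104/1053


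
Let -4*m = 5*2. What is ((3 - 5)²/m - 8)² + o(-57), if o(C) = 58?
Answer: 3754/25 ≈ 150.16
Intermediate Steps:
m = -5/2 (m = -5*2/4 = -¼*10 = -5/2 ≈ -2.5000)
((3 - 5)²/m - 8)² + o(-57) = ((3 - 5)²/(-5/2) - 8)² + 58 = ((-2)²*(-⅖) - 8)² + 58 = (4*(-⅖) - 8)² + 58 = (-8/5 - 8)² + 58 = (-48/5)² + 58 = 2304/25 + 58 = 3754/25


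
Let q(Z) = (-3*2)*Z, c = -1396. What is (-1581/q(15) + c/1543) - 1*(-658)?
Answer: 31230101/46290 ≈ 674.66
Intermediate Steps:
q(Z) = -6*Z
(-1581/q(15) + c/1543) - 1*(-658) = (-1581/((-6*15)) - 1396/1543) - 1*(-658) = (-1581/(-90) - 1396*1/1543) + 658 = (-1581*(-1/90) - 1396/1543) + 658 = (527/30 - 1396/1543) + 658 = 771281/46290 + 658 = 31230101/46290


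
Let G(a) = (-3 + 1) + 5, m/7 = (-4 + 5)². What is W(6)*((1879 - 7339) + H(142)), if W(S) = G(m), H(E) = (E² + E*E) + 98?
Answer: 104898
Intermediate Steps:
m = 7 (m = 7*(-4 + 5)² = 7*1² = 7*1 = 7)
H(E) = 98 + 2*E² (H(E) = (E² + E²) + 98 = 2*E² + 98 = 98 + 2*E²)
G(a) = 3 (G(a) = -2 + 5 = 3)
W(S) = 3
W(6)*((1879 - 7339) + H(142)) = 3*((1879 - 7339) + (98 + 2*142²)) = 3*(-5460 + (98 + 2*20164)) = 3*(-5460 + (98 + 40328)) = 3*(-5460 + 40426) = 3*34966 = 104898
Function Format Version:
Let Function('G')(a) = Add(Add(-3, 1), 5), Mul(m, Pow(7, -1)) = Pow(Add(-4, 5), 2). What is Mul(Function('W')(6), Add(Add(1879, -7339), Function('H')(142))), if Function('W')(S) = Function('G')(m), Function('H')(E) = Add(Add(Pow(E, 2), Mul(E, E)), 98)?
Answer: 104898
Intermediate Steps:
m = 7 (m = Mul(7, Pow(Add(-4, 5), 2)) = Mul(7, Pow(1, 2)) = Mul(7, 1) = 7)
Function('H')(E) = Add(98, Mul(2, Pow(E, 2))) (Function('H')(E) = Add(Add(Pow(E, 2), Pow(E, 2)), 98) = Add(Mul(2, Pow(E, 2)), 98) = Add(98, Mul(2, Pow(E, 2))))
Function('G')(a) = 3 (Function('G')(a) = Add(-2, 5) = 3)
Function('W')(S) = 3
Mul(Function('W')(6), Add(Add(1879, -7339), Function('H')(142))) = Mul(3, Add(Add(1879, -7339), Add(98, Mul(2, Pow(142, 2))))) = Mul(3, Add(-5460, Add(98, Mul(2, 20164)))) = Mul(3, Add(-5460, Add(98, 40328))) = Mul(3, Add(-5460, 40426)) = Mul(3, 34966) = 104898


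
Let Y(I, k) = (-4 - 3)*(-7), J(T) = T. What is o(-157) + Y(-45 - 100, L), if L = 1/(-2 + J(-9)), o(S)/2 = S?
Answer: -265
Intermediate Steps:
o(S) = 2*S
L = -1/11 (L = 1/(-2 - 9) = 1/(-11) = -1/11 ≈ -0.090909)
Y(I, k) = 49 (Y(I, k) = -7*(-7) = 49)
o(-157) + Y(-45 - 100, L) = 2*(-157) + 49 = -314 + 49 = -265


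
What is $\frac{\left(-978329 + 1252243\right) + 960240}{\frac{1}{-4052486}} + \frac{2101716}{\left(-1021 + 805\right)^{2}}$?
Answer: $- \frac{6481803781611443}{1296} \approx -5.0014 \cdot 10^{12}$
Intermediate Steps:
$\frac{\left(-978329 + 1252243\right) + 960240}{\frac{1}{-4052486}} + \frac{2101716}{\left(-1021 + 805\right)^{2}} = \frac{273914 + 960240}{- \frac{1}{4052486}} + \frac{2101716}{\left(-216\right)^{2}} = 1234154 \left(-4052486\right) + \frac{2101716}{46656} = -5001391806844 + 2101716 \cdot \frac{1}{46656} = -5001391806844 + \frac{58381}{1296} = - \frac{6481803781611443}{1296}$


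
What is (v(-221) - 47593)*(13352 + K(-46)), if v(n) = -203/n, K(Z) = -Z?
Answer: -140918154300/221 ≈ -6.3764e+8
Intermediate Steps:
(v(-221) - 47593)*(13352 + K(-46)) = (-203/(-221) - 47593)*(13352 - 1*(-46)) = (-203*(-1/221) - 47593)*(13352 + 46) = (203/221 - 47593)*13398 = -10517850/221*13398 = -140918154300/221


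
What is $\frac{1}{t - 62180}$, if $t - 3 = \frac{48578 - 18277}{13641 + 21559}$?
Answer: $- \frac{35200}{2188600099} \approx -1.6083 \cdot 10^{-5}$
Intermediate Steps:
$t = \frac{135901}{35200}$ ($t = 3 + \frac{48578 - 18277}{13641 + 21559} = 3 + \frac{30301}{35200} = \frac{135901}{35200} \approx 3.8608$)
$\frac{1}{t - 62180} = \frac{1}{\frac{135901}{35200} - 62180} = \frac{1}{- \frac{2188600099}{35200}} = - \frac{35200}{2188600099}$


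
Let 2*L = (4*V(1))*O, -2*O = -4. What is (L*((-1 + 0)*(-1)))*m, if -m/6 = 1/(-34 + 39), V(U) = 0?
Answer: 0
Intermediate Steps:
m = -6/5 (m = -6/(-34 + 39) = -6/5 ≈ -1.2000)
O = 2 (O = -1/2*(-4) = 2)
L = 0 (L = ((4*0)*2)/2 = (0*2)/2 = (1/2)*0 = 0)
(L*((-1 + 0)*(-1)))*m = (0*((-1 + 0)*(-1)))*(-6/5) = (0*(-1*(-1)))*(-6/5) = (0*1)*(-6/5) = 0*(-6/5) = 0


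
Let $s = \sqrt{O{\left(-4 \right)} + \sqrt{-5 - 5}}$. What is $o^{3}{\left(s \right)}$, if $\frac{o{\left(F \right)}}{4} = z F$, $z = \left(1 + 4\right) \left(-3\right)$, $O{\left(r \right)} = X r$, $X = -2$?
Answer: $- 216000 \left(8 + i \sqrt{10}\right)^{\frac{3}{2}} \approx -4.6038 \cdot 10^{6} - 2.9163 \cdot 10^{6} i$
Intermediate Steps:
$O{\left(r \right)} = - 2 r$
$z = -15$ ($z = 5 \left(-3\right) = -15$)
$s = \sqrt{8 + i \sqrt{10}}$ ($s = \sqrt{\left(-2\right) \left(-4\right) + \sqrt{-5 - 5}} = \sqrt{8 + \sqrt{-10}} = \sqrt{8 + i \sqrt{10}} \approx 2.8812 + 0.54878 i$)
$o{\left(F \right)} = - 60 F$ ($o{\left(F \right)} = 4 \left(- 15 F\right) = - 60 F$)
$o^{3}{\left(s \right)} = \left(- 60 \sqrt{8 + i \sqrt{10}}\right)^{3} = - 216000 \left(8 + i \sqrt{10}\right)^{\frac{3}{2}}$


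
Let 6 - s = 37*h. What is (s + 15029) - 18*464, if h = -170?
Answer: 12973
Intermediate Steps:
s = 6296 (s = 6 - 37*(-170) = 6 - 1*(-6290) = 6 + 6290 = 6296)
(s + 15029) - 18*464 = (6296 + 15029) - 18*464 = 21325 - 8352 = 12973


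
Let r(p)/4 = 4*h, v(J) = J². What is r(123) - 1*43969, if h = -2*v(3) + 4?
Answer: -44193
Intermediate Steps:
h = -14 (h = -2*3² + 4 = -2*9 + 4 = -18 + 4 = -14)
r(p) = -224 (r(p) = 4*(4*(-14)) = 4*(-56) = -224)
r(123) - 1*43969 = -224 - 1*43969 = -224 - 43969 = -44193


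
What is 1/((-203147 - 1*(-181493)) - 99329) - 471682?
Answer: -57065503407/120983 ≈ -4.7168e+5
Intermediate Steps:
1/((-203147 - 1*(-181493)) - 99329) - 471682 = 1/((-203147 + 181493) - 99329) - 471682 = 1/(-21654 - 99329) - 471682 = 1/(-120983) - 471682 = -1/120983 - 471682 = -57065503407/120983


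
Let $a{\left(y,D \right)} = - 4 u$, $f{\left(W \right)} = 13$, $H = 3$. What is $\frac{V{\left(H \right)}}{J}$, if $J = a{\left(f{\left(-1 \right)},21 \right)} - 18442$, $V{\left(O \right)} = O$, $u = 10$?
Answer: $- \frac{3}{18482} \approx -0.00016232$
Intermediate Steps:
$a{\left(y,D \right)} = -40$ ($a{\left(y,D \right)} = \left(-4\right) 10 = -40$)
$J = -18482$ ($J = -40 - 18442 = -18482$)
$\frac{V{\left(H \right)}}{J} = \frac{3}{-18482} = 3 \left(- \frac{1}{18482}\right) = - \frac{3}{18482}$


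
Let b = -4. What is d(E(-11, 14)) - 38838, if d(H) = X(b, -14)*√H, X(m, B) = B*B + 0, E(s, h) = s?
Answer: -38838 + 196*I*√11 ≈ -38838.0 + 650.06*I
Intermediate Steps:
X(m, B) = B² (X(m, B) = B² + 0 = B²)
d(H) = 196*√H (d(H) = (-14)²*√H = 196*√H)
d(E(-11, 14)) - 38838 = 196*√(-11) - 38838 = 196*(I*√11) - 38838 = 196*I*√11 - 38838 = -38838 + 196*I*√11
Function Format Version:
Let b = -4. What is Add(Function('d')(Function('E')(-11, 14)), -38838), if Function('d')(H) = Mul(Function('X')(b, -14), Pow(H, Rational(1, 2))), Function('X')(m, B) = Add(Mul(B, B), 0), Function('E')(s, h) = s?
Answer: Add(-38838, Mul(196, I, Pow(11, Rational(1, 2)))) ≈ Add(-38838., Mul(650.06, I))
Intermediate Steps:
Function('X')(m, B) = Pow(B, 2) (Function('X')(m, B) = Add(Pow(B, 2), 0) = Pow(B, 2))
Function('d')(H) = Mul(196, Pow(H, Rational(1, 2))) (Function('d')(H) = Mul(Pow(-14, 2), Pow(H, Rational(1, 2))) = Mul(196, Pow(H, Rational(1, 2))))
Add(Function('d')(Function('E')(-11, 14)), -38838) = Add(Mul(196, Pow(-11, Rational(1, 2))), -38838) = Add(Mul(196, Mul(I, Pow(11, Rational(1, 2)))), -38838) = Add(Mul(196, I, Pow(11, Rational(1, 2))), -38838) = Add(-38838, Mul(196, I, Pow(11, Rational(1, 2))))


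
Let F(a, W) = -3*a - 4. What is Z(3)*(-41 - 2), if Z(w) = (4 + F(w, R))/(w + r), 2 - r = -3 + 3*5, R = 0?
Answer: -387/7 ≈ -55.286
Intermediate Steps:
F(a, W) = -4 - 3*a
r = -10 (r = 2 - (-3 + 3*5) = 2 - (-3 + 15) = 2 - 1*12 = 2 - 12 = -10)
Z(w) = -3*w/(-10 + w) (Z(w) = (4 + (-4 - 3*w))/(w - 10) = (-3*w)/(-10 + w) = -3*w/(-10 + w))
Z(3)*(-41 - 2) = (-3*3/(-10 + 3))*(-41 - 2) = -3*3/(-7)*(-43) = -3*3*(-⅐)*(-43) = (9/7)*(-43) = -387/7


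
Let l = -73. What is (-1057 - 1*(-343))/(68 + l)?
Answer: 714/5 ≈ 142.80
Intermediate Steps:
(-1057 - 1*(-343))/(68 + l) = (-1057 - 1*(-343))/(68 - 73) = (-1057 + 343)/(-5) = -1/5*(-714) = 714/5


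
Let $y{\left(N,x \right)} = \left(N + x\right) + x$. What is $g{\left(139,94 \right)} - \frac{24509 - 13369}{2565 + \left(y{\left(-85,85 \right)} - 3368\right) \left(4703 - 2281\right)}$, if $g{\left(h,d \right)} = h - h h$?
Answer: $- \frac{152475040562}{7948861} \approx -19182.0$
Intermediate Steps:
$y{\left(N,x \right)} = N + 2 x$
$g{\left(h,d \right)} = h - h^{2}$
$g{\left(139,94 \right)} - \frac{24509 - 13369}{2565 + \left(y{\left(-85,85 \right)} - 3368\right) \left(4703 - 2281\right)} = 139 \left(1 - 139\right) - \frac{24509 - 13369}{2565 + \left(\left(-85 + 2 \cdot 85\right) - 3368\right) \left(4703 - 2281\right)} = 139 \left(1 - 139\right) - \frac{11140}{2565 + \left(\left(-85 + 170\right) - 3368\right) 2422} = 139 \left(-138\right) - \frac{11140}{2565 + \left(85 - 3368\right) 2422} = -19182 - \frac{11140}{2565 - 7951426} = -19182 - \frac{11140}{-7948861} = -19182 - 11140 \left(- \frac{1}{7948861}\right) = -19182 - - \frac{11140}{7948861} = -19182 + \frac{11140}{7948861} = - \frac{152475040562}{7948861}$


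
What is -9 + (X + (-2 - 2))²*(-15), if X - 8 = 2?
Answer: -549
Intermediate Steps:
X = 10 (X = 8 + 2 = 10)
-9 + (X + (-2 - 2))²*(-15) = -9 + (10 + (-2 - 2))²*(-15) = -9 + (10 - 4)²*(-15) = -9 + 6²*(-15) = -9 + 36*(-15) = -9 - 540 = -549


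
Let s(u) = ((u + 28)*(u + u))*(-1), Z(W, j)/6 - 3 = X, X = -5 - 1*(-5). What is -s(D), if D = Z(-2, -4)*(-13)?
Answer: 96408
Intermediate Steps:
X = 0 (X = -5 + 5 = 0)
Z(W, j) = 18 (Z(W, j) = 18 + 6*0 = 18 + 0 = 18)
D = -234 (D = 18*(-13) = -234)
s(u) = -2*u*(28 + u) (s(u) = ((28 + u)*(2*u))*(-1) = (2*u*(28 + u))*(-1) = -2*u*(28 + u))
-s(D) = -(-2)*(-234)*(28 - 234) = -(-2)*(-234)*(-206) = -1*(-96408) = 96408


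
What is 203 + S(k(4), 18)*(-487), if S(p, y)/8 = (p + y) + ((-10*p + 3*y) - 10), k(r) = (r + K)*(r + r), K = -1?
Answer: 600187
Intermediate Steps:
k(r) = 2*r*(-1 + r) (k(r) = (r - 1)*(r + r) = (-1 + r)*(2*r) = 2*r*(-1 + r))
S(p, y) = -80 - 72*p + 32*y (S(p, y) = 8*((p + y) + ((-10*p + 3*y) - 10)) = 8*((p + y) + (-10 - 10*p + 3*y)) = 8*(-10 - 9*p + 4*y) = -80 - 72*p + 32*y)
203 + S(k(4), 18)*(-487) = 203 + (-80 - 144*4*(-1 + 4) + 32*18)*(-487) = 203 + (-80 - 144*4*3 + 576)*(-487) = 203 + (-80 - 72*24 + 576)*(-487) = 203 + (-80 - 1728 + 576)*(-487) = 203 - 1232*(-487) = 203 + 599984 = 600187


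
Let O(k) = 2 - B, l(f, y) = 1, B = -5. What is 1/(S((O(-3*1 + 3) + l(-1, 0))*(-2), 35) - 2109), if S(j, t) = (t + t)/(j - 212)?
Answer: -114/240461 ≈ -0.00047409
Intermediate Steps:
O(k) = 7 (O(k) = 2 - 1*(-5) = 2 + 5 = 7)
S(j, t) = 2*t/(-212 + j) (S(j, t) = (2*t)/(-212 + j) = 2*t/(-212 + j))
1/(S((O(-3*1 + 3) + l(-1, 0))*(-2), 35) - 2109) = 1/(2*35/(-212 + (7 + 1)*(-2)) - 2109) = 1/(2*35/(-212 + 8*(-2)) - 2109) = 1/(2*35/(-212 - 16) - 2109) = 1/(2*35/(-228) - 2109) = 1/(2*35*(-1/228) - 2109) = 1/(-35/114 - 2109) = 1/(-240461/114) = -114/240461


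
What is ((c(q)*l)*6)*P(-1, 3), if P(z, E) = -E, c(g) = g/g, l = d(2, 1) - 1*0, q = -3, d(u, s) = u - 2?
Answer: 0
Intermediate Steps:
d(u, s) = -2 + u
l = 0 (l = (-2 + 2) - 1*0 = 0 + 0 = 0)
c(g) = 1
((c(q)*l)*6)*P(-1, 3) = ((1*0)*6)*(-1*3) = (0*6)*(-3) = 0*(-3) = 0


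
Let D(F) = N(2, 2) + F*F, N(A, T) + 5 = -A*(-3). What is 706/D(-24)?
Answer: 706/577 ≈ 1.2236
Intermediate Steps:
N(A, T) = -5 + 3*A (N(A, T) = -5 - A*(-3) = -5 + 3*A)
D(F) = 1 + F**2 (D(F) = (-5 + 3*2) + F*F = (-5 + 6) + F**2 = 1 + F**2)
706/D(-24) = 706/(1 + (-24)**2) = 706/(1 + 576) = 706/577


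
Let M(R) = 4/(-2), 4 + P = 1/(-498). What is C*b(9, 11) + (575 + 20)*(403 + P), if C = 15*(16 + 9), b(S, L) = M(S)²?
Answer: 118974095/498 ≈ 2.3890e+5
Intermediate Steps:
P = -1993/498 (P = -4 + 1/(-498) = -4 - 1/498 = -1993/498 ≈ -4.0020)
M(R) = -2 (M(R) = 4*(-½) = -2)
b(S, L) = 4 (b(S, L) = (-2)² = 4)
C = 375 (C = 15*25 = 375)
C*b(9, 11) + (575 + 20)*(403 + P) = 375*4 + (575 + 20)*(403 - 1993/498) = 1500 + 595*(198701/498) = 1500 + 118227095/498 = 118974095/498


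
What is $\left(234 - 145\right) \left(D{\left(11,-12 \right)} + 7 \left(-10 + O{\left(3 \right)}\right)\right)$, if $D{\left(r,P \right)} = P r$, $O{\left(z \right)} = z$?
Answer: $-16109$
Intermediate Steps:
$\left(234 - 145\right) \left(D{\left(11,-12 \right)} + 7 \left(-10 + O{\left(3 \right)}\right)\right) = \left(234 - 145\right) \left(\left(-12\right) 11 + 7 \left(-10 + 3\right)\right) = 89 \left(-132 + 7 \left(-7\right)\right) = 89 \left(-132 - 49\right) = 89 \left(-181\right) = -16109$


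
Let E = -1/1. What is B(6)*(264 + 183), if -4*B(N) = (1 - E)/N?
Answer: -149/4 ≈ -37.250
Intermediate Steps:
E = -1 (E = -1*1 = -1)
B(N) = -1/(2*N) (B(N) = -(1 - 1*(-1))/(4*N) = -(1 + 1)/(4*N) = -1/(2*N))
B(6)*(264 + 183) = (-½/6)*(264 + 183) = -½*⅙*447 = -1/12*447 = -149/4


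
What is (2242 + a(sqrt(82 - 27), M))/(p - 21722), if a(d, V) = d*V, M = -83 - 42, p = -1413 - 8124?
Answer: -2242/31259 + 125*sqrt(55)/31259 ≈ -0.042067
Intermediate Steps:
p = -9537
M = -125
a(d, V) = V*d
(2242 + a(sqrt(82 - 27), M))/(p - 21722) = (2242 - 125*sqrt(82 - 27))/(-9537 - 21722) = (2242 - 125*sqrt(55))/(-31259) = (2242 - 125*sqrt(55))*(-1/31259) = -2242/31259 + 125*sqrt(55)/31259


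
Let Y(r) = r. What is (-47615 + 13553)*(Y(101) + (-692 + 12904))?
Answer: -419405406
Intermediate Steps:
(-47615 + 13553)*(Y(101) + (-692 + 12904)) = (-47615 + 13553)*(101 + (-692 + 12904)) = -34062*(101 + 12212) = -34062*12313 = -419405406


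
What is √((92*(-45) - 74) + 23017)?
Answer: √18803 ≈ 137.12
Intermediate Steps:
√((92*(-45) - 74) + 23017) = √((-4140 - 74) + 23017) = √(-4214 + 23017) = √18803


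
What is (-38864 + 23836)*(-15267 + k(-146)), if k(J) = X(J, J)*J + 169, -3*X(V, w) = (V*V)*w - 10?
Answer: 2276334290360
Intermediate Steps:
X(V, w) = 10/3 - w*V²/3 (X(V, w) = -((V*V)*w - 10)/3 = -(V²*w - 10)/3 = -(w*V² - 10)/3 = -(-10 + w*V²)/3 = 10/3 - w*V²/3)
k(J) = 169 + J*(10/3 - J³/3) (k(J) = (10/3 - J*J²/3)*J + 169 = (10/3 - J³/3)*J + 169 = J*(10/3 - J³/3) + 169 = 169 + J*(10/3 - J³/3))
(-38864 + 23836)*(-15267 + k(-146)) = (-38864 + 23836)*(-15267 + (169 - ⅓*(-146)*(-10 + (-146)³))) = -15028*(-15267 + (169 - ⅓*(-146)*(-10 - 3112136))) = -15028*(-15267 + (169 - ⅓*(-146)*(-3112146))) = -15028*(-15267 + (169 - 151457772)) = -15028*(-15267 - 151457603) = -15028*(-151472870) = 2276334290360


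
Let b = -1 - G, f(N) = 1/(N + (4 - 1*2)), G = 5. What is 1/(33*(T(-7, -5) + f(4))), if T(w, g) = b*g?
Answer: 2/1991 ≈ 0.0010045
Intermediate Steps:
f(N) = 1/(2 + N) (f(N) = 1/(N + (4 - 2)) = 1/(N + 2) = 1/(2 + N))
b = -6 (b = -1 - 1*5 = -1 - 5 = -6)
T(w, g) = -6*g
1/(33*(T(-7, -5) + f(4))) = 1/(33*(-6*(-5) + 1/(2 + 4))) = 1/(33*(30 + 1/6)) = 1/(33*(30 + ⅙)) = 1/(33*(181/6)) = 1/(1991/2) = 2/1991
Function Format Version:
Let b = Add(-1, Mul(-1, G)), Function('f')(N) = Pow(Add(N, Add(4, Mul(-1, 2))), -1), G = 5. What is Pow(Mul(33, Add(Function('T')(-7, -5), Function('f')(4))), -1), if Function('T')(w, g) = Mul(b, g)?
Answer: Rational(2, 1991) ≈ 0.0010045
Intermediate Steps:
Function('f')(N) = Pow(Add(2, N), -1) (Function('f')(N) = Pow(Add(N, Add(4, -2)), -1) = Pow(Add(N, 2), -1) = Pow(Add(2, N), -1))
b = -6 (b = Add(-1, Mul(-1, 5)) = Add(-1, -5) = -6)
Function('T')(w, g) = Mul(-6, g)
Pow(Mul(33, Add(Function('T')(-7, -5), Function('f')(4))), -1) = Pow(Mul(33, Add(Mul(-6, -5), Pow(Add(2, 4), -1))), -1) = Pow(Mul(33, Add(30, Pow(6, -1))), -1) = Pow(Mul(33, Add(30, Rational(1, 6))), -1) = Pow(Mul(33, Rational(181, 6)), -1) = Pow(Rational(1991, 2), -1) = Rational(2, 1991)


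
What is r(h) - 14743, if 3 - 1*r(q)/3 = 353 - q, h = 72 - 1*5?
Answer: -15592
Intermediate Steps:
h = 67 (h = 72 - 5 = 67)
r(q) = -1050 + 3*q (r(q) = 9 - 3*(353 - q) = 9 + (-1059 + 3*q) = -1050 + 3*q)
r(h) - 14743 = (-1050 + 3*67) - 14743 = (-1050 + 201) - 14743 = -849 - 14743 = -15592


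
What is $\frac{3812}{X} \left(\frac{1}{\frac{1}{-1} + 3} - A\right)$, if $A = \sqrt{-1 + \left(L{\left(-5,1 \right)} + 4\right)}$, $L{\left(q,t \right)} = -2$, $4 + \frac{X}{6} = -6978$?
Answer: $\frac{953}{20946} \approx 0.045498$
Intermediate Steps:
$X = -41892$ ($X = -24 + 6 \left(-6978\right) = -24 - 41868 = -41892$)
$A = 1$ ($A = \sqrt{-1 + \left(-2 + 4\right)} = \sqrt{-1 + 2} = \sqrt{1} = 1$)
$\frac{3812}{X} \left(\frac{1}{\frac{1}{-1} + 3} - A\right) = \frac{3812}{-41892} \left(\frac{1}{\frac{1}{-1} + 3} - 1\right) = 3812 \left(- \frac{1}{41892}\right) \left(\frac{1}{-1 + 3} - 1\right) = - \frac{953 \left(\frac{1}{2} - 1\right)}{10473} = \left(- \frac{953}{10473}\right) \left(- \frac{1}{2}\right) = \frac{953}{20946}$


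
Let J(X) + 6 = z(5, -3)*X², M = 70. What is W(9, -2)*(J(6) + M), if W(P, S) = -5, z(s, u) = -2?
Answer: 40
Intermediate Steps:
J(X) = -6 - 2*X²
W(9, -2)*(J(6) + M) = -5*((-6 - 2*6²) + 70) = -5*((-6 - 2*36) + 70) = -5*((-6 - 72) + 70) = -5*(-78 + 70) = -5*(-8) = 40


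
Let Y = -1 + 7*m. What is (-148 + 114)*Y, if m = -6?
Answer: 1462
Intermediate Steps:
Y = -43 (Y = -1 + 7*(-6) = -1 - 42 = -43)
(-148 + 114)*Y = (-148 + 114)*(-43) = -34*(-43) = 1462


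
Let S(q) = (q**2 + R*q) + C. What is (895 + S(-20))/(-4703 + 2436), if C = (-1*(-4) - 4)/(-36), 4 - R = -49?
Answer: -235/2267 ≈ -0.10366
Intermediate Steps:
R = 53 (R = 4 - 1*(-49) = 4 + 49 = 53)
C = 0 (C = (4 - 4)*(-1/36) = 0*(-1/36) = 0)
S(q) = q**2 + 53*q (S(q) = (q**2 + 53*q) + 0 = q**2 + 53*q)
(895 + S(-20))/(-4703 + 2436) = (895 - 20*(53 - 20))/(-4703 + 2436) = (895 - 20*33)/(-2267) = (895 - 660)*(-1/2267) = 235*(-1/2267) = -235/2267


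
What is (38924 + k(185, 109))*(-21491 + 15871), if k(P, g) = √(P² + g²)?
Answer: -218752880 - 5620*√46106 ≈ -2.1996e+8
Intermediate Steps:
(38924 + k(185, 109))*(-21491 + 15871) = (38924 + √(185² + 109²))*(-21491 + 15871) = (38924 + √(34225 + 11881))*(-5620) = (38924 + √46106)*(-5620) = -218752880 - 5620*√46106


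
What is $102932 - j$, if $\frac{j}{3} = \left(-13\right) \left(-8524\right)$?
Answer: $-229504$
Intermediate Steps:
$j = 332436$ ($j = 3 \left(\left(-13\right) \left(-8524\right)\right) = 3 \cdot 110812 = 332436$)
$102932 - j = 102932 - 332436 = -229504$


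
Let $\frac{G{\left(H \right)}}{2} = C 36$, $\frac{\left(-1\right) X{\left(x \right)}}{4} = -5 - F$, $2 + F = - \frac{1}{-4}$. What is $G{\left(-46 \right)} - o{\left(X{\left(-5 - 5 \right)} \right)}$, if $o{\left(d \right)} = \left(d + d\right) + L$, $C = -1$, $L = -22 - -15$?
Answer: $-91$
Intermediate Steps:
$L = -7$ ($L = -22 + 15 = -7$)
$F = - \frac{7}{4}$ ($F = -2 - \frac{1}{-4} = -2 - - \frac{1}{4} = -2 + \frac{1}{4} = - \frac{7}{4} \approx -1.75$)
$X{\left(x \right)} = 13$ ($X{\left(x \right)} = - 4 \left(-5 - - \frac{7}{4}\right) = - 4 \left(-5 + \frac{7}{4}\right) = \left(-4\right) \left(- \frac{13}{4}\right) = 13$)
$o{\left(d \right)} = -7 + 2 d$ ($o{\left(d \right)} = \left(d + d\right) - 7 = 2 d - 7 = -7 + 2 d$)
$G{\left(H \right)} = -72$ ($G{\left(H \right)} = 2 \left(\left(-1\right) 36\right) = 2 \left(-36\right) = -72$)
$G{\left(-46 \right)} - o{\left(X{\left(-5 - 5 \right)} \right)} = -72 - \left(-7 + 2 \cdot 13\right) = -72 - \left(-7 + 26\right) = -72 - 19 = -91$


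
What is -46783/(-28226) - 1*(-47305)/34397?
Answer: 267675071/88262702 ≈ 3.0327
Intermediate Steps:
-46783/(-28226) - 1*(-47305)/34397 = -46783*(-1/28226) + 47305*(1/34397) = 4253/2566 + 47305/34397 = 267675071/88262702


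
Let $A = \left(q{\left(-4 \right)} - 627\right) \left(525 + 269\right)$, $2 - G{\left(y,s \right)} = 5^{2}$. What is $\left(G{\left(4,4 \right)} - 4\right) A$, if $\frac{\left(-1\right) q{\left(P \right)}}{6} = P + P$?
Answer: $12412602$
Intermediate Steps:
$G{\left(y,s \right)} = -23$ ($G{\left(y,s \right)} = 2 - 5^{2} = 2 - 25 = -23$)
$q{\left(P \right)} = - 12 P$ ($q{\left(P \right)} = - 6 \left(P + P\right) = - 6 \cdot 2 P = - 12 P$)
$A = -459726$ ($A = \left(\left(-12\right) \left(-4\right) - 627\right) \left(525 + 269\right) = \left(48 - 627\right) 794 = \left(-579\right) 794 = -459726$)
$\left(G{\left(4,4 \right)} - 4\right) A = \left(-23 - 4\right) \left(-459726\right) = \left(-27\right) \left(-459726\right) = 12412602$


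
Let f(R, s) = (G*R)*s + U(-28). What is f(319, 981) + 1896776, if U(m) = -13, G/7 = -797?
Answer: -1743989918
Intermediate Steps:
G = -5579 (G = 7*(-797) = -5579)
f(R, s) = -13 - 5579*R*s (f(R, s) = (-5579*R)*s - 13 = -5579*R*s - 13 = -13 - 5579*R*s)
f(319, 981) + 1896776 = (-13 - 5579*319*981) + 1896776 = (-13 - 1745886681) + 1896776 = -1745886694 + 1896776 = -1743989918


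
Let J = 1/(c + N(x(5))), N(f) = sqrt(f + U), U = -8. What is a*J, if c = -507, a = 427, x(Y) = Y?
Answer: -72163/85684 - 427*I*sqrt(3)/257052 ≈ -0.8422 - 0.0028772*I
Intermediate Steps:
N(f) = sqrt(-8 + f) (N(f) = sqrt(f - 8) = sqrt(-8 + f))
J = 1/(-507 + I*sqrt(3)) (J = 1/(-507 + sqrt(-8 + 5)) = 1/(-507 + sqrt(-3)) = 1/(-507 + I*sqrt(3)) ≈ -0.0019724 - 6.738e-6*I)
a*J = 427*(-169/85684 - I*sqrt(3)/257052) = -72163/85684 - 427*I*sqrt(3)/257052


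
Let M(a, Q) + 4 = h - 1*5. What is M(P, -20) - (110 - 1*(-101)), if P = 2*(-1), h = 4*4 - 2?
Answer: -206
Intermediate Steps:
h = 14 (h = 16 - 2 = 14)
P = -2
M(a, Q) = 5 (M(a, Q) = -4 + (14 - 1*5) = -4 + (14 - 5) = -4 + 9 = 5)
M(P, -20) - (110 - 1*(-101)) = 5 - (110 - 1*(-101)) = 5 - (110 + 101) = 5 - 1*211 = 5 - 211 = -206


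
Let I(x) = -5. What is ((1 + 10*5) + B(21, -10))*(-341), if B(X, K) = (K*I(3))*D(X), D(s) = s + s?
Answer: -733491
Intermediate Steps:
D(s) = 2*s
B(X, K) = -10*K*X (B(X, K) = (K*(-5))*(2*X) = (-5*K)*(2*X) = -10*K*X)
((1 + 10*5) + B(21, -10))*(-341) = ((1 + 10*5) - 10*(-10)*21)*(-341) = ((1 + 50) + 2100)*(-341) = (51 + 2100)*(-341) = 2151*(-341) = -733491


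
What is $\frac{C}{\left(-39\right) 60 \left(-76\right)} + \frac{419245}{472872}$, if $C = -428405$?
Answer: $- \frac{56150087}{36884016} \approx -1.5223$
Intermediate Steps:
$\frac{C}{\left(-39\right) 60 \left(-76\right)} + \frac{419245}{472872} = - \frac{428405}{\left(-39\right) 60 \left(-76\right)} + \frac{419245}{472872} = - \frac{428405}{\left(-2340\right) \left(-76\right)} + 419245 \cdot \frac{1}{472872} = - \frac{428405}{177840} + \frac{419245}{472872} = \left(-428405\right) \frac{1}{177840} + \frac{419245}{472872} = - \frac{85681}{35568} + \frac{419245}{472872} = - \frac{56150087}{36884016}$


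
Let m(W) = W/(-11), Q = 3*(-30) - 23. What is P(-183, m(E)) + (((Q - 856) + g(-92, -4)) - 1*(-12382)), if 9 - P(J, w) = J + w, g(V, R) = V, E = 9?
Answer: 126652/11 ≈ 11514.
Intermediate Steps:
Q = -113 (Q = -90 - 23 = -113)
m(W) = -W/11 (m(W) = W*(-1/11) = -W/11)
P(J, w) = 9 - J - w (P(J, w) = 9 - (J + w) = 9 + (-J - w) = 9 - J - w)
P(-183, m(E)) + (((Q - 856) + g(-92, -4)) - 1*(-12382)) = (9 - 1*(-183) - (-1)*9/11) + (((-113 - 856) - 92) - 1*(-12382)) = (9 + 183 - 1*(-9/11)) + ((-969 - 92) + 12382) = (9 + 183 + 9/11) + (-1061 + 12382) = 2121/11 + 11321 = 126652/11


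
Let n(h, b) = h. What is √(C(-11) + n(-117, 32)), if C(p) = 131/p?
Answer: I*√15598/11 ≈ 11.354*I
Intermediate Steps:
√(C(-11) + n(-117, 32)) = √(131/(-11) - 117) = √(131*(-1/11) - 117) = √(-131/11 - 117) = √(-1418/11) = I*√15598/11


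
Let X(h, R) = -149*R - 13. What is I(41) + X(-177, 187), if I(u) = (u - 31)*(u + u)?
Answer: -27056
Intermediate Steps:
I(u) = 2*u*(-31 + u) (I(u) = (-31 + u)*(2*u) = 2*u*(-31 + u))
X(h, R) = -13 - 149*R
I(41) + X(-177, 187) = 2*41*(-31 + 41) + (-13 - 149*187) = 2*41*10 + (-13 - 27863) = 820 - 27876 = -27056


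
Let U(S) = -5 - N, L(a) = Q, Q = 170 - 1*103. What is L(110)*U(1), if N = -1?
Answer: -268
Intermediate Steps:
Q = 67 (Q = 170 - 103 = 67)
L(a) = 67
U(S) = -4 (U(S) = -5 - 1*(-1) = -5 + 1 = -4)
L(110)*U(1) = 67*(-4) = -268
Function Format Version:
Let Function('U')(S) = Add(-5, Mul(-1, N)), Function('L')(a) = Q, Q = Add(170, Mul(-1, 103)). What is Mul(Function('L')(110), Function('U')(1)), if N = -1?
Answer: -268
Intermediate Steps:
Q = 67 (Q = Add(170, -103) = 67)
Function('L')(a) = 67
Function('U')(S) = -4 (Function('U')(S) = Add(-5, Mul(-1, -1)) = Add(-5, 1) = -4)
Mul(Function('L')(110), Function('U')(1)) = Mul(67, -4) = -268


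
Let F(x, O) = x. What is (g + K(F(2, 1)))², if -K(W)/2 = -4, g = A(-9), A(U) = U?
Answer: 1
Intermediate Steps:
g = -9
K(W) = 8 (K(W) = -2*(-4) = 8)
(g + K(F(2, 1)))² = (-9 + 8)² = (-1)² = 1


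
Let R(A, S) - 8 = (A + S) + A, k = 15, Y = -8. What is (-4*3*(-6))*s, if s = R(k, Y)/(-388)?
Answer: -540/97 ≈ -5.5670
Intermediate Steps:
R(A, S) = 8 + S + 2*A (R(A, S) = 8 + ((A + S) + A) = 8 + (S + 2*A) = 8 + S + 2*A)
s = -15/194 (s = (8 - 8 + 2*15)/(-388) = (8 - 8 + 30)*(-1/388) = 30*(-1/388) = -15/194 ≈ -0.077320)
(-4*3*(-6))*s = (-4*3*(-6))*(-15/194) = -12*(-6)*(-15/194) = 72*(-15/194) = -540/97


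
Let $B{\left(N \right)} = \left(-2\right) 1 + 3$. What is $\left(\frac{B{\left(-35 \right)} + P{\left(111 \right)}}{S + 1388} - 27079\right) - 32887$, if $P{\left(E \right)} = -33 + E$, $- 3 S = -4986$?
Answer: $- \frac{182896221}{3050} \approx -59966.0$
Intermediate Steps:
$S = 1662$ ($S = \left(- \frac{1}{3}\right) \left(-4986\right) = 1662$)
$B{\left(N \right)} = 1$ ($B{\left(N \right)} = -2 + 3 = 1$)
$\left(\frac{B{\left(-35 \right)} + P{\left(111 \right)}}{S + 1388} - 27079\right) - 32887 = \left(\frac{1 + \left(-33 + 111\right)}{1662 + 1388} - 27079\right) - 32887 = \left(\frac{1 + 78}{3050} - 27079\right) - 32887 = \left(79 \cdot \frac{1}{3050} - 27079\right) - 32887 = \left(\frac{79}{3050} - 27079\right) - 32887 = - \frac{82590871}{3050} - 32887 = - \frac{182896221}{3050}$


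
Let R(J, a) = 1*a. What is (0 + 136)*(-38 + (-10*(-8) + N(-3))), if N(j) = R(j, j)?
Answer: 5304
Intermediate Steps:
R(J, a) = a
N(j) = j
(0 + 136)*(-38 + (-10*(-8) + N(-3))) = (0 + 136)*(-38 + (-10*(-8) - 3)) = 136*(-38 + (80 - 3)) = 136*(-38 + 77) = 136*39 = 5304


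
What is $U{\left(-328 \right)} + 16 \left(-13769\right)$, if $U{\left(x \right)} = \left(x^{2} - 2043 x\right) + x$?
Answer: $557056$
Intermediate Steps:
$U{\left(x \right)} = x^{2} - 2042 x$
$U{\left(-328 \right)} + 16 \left(-13769\right) = - 328 \left(-2042 - 328\right) + 16 \left(-13769\right) = \left(-328\right) \left(-2370\right) - 220304 = 777360 - 220304 = 557056$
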